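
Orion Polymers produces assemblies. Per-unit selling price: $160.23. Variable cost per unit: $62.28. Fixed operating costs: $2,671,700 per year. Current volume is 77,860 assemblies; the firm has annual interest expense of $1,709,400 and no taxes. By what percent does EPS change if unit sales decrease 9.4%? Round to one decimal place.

-22.1%

Contribution at this volume is 77,860 × $97.95 = $7,626,387.00.
Operating income = contribution − fixed costs = $7,626,387.00 − $2,671,700 = $4,954,687.00.
Interest = $1,709,400.00, so EBIT − I = $3,245,287.00.
DCL = total CM / (EBIT − I) = $7,626,387.00 / $3,245,287.00 = 2.3500.
%ΔEPS = DCL × %ΔSales = 2.3500 × -9.4% = -22.1%.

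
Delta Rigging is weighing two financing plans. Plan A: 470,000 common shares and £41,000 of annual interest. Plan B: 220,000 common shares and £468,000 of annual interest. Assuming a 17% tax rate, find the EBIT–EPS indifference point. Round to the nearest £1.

Set EPS_A = EPS_B: (EBIT − £41,000)(1 − 0.17) ÷ 470,000 = (EBIT − £468,000)(1 − 0.17) ÷ 220,000.
Cancelling (1 − t) and cross-multiplying: 220,000·(EBIT − 41,000) = 470,000·(EBIT − 468,000).
Solving, EBIT = (468,000·470,000 − 41,000·220,000) / (470,000 − 220,000) = 210,940,000,000 / 250,000 = 843,760.00.

£843,760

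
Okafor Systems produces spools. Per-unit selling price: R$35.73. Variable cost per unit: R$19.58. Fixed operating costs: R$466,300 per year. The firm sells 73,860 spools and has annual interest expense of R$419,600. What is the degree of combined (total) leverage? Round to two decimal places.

Total contribution margin = 73,860 × R$16.15 = R$1,192,839.00.
Subtracting fixed costs: EBIT = R$1,192,839.00 − R$466,300 = R$726,539.00. Interest = R$419,600.00, so EBIT − I = R$306,939.00.
Degree of total leverage = total CM / (EBIT − interest) = R$1,192,839.00 / R$306,939.00 = 3.8862.

3.89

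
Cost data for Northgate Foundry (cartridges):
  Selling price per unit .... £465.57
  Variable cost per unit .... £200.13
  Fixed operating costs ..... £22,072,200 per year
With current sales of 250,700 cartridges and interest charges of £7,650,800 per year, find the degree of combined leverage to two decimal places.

Contribution at this volume is 250,700 × £265.44 = £66,545,808.00.
Operating income = contribution − fixed costs = £66,545,808.00 − £22,072,200 = £44,473,608.00. Interest = £7,650,800.00, so EBIT − I = £36,822,808.00.
DCL = contribution ÷ (EBIT − I) = £66,545,808.00 ÷ £36,822,808.00 = 1.8072.

1.81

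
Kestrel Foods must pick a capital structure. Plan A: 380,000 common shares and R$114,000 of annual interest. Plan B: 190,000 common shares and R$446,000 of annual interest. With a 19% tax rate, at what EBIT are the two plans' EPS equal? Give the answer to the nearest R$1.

At indifference, (EBIT − 114,000)(1 − t)/380,000 = (EBIT − 446,000)(1 − t)/190,000.
Cancelling (1 − t) and cross-multiplying: 190,000·(EBIT − 114,000) = 380,000·(EBIT − 446,000).
Solving, EBIT = (446,000·380,000 − 114,000·190,000) / (380,000 − 190,000) = 147,820,000,000 / 190,000 = 778,000.00.

R$778,000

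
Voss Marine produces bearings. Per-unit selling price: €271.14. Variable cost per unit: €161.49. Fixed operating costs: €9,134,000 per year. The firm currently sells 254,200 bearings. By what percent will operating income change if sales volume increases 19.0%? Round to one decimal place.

At 254,200 units, contribution = 254,200 × €109.65 = €27,873,030.00.
EBIT = €27,873,030.00 − €9,134,000 = €18,739,030.00.
So DOL = total CM / EBIT = €27,873,030.00 / €18,739,030.00 = 1.4874.
%ΔEBIT = DOL × %ΔSales = 1.4874 × +19.0% = +28.3%.

+28.3%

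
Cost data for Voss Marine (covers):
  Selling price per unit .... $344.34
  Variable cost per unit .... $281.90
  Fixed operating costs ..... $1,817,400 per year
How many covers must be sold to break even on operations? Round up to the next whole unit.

29,107 covers

Each unit contributes $344.34 − $281.90 = $62.44.
Units to break even: $1,817,400 ÷ $62.44 = 29,106.34, rounded up to 29,107.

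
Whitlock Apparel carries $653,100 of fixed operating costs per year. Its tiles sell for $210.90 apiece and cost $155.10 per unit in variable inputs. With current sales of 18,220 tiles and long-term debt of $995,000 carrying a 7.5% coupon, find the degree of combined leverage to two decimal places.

At 18,220 units, contribution = 18,220 × $55.80 = $1,016,676.00.
Operating income = contribution − fixed costs = $1,016,676.00 − $653,100 = $363,576.00. Interest = $74,625.00, so EBIT − I = $288,951.00.
DCL = contribution ÷ (EBIT − I) = $1,016,676.00 ÷ $288,951.00 = 3.5185.

3.52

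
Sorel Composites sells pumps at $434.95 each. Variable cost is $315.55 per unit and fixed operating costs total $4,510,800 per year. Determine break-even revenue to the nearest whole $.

$16,431,930

CM per unit = $434.95 − $315.55 = $119.40; CM ratio = $119.40 / $434.95 = 0.2745.
Break-even revenue = fixed costs × price ÷ CM = $4,510,800 × $434.95 ÷ $119.40 = $16,431,930.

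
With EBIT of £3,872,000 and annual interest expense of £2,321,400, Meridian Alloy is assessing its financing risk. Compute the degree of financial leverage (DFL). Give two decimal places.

2.50

Annual interest charges come to £2,321,400.00.
Degree of financial leverage = EBIT / (EBIT − interest) = £3,872,000 / £1,550,600.00 = 2.4971.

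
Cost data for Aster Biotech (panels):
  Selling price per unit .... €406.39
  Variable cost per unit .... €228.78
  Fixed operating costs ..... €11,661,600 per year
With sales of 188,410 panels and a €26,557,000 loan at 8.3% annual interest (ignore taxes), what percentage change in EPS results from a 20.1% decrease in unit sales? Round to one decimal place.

-34.3%

Contribution at this volume is 188,410 × €177.61 = €33,463,500.10.
Subtracting fixed costs: EBIT = €33,463,500.10 − €11,661,600 = €21,801,900.10.
Interest = €2,204,231.00, so EBIT − I = €19,597,669.10.
Degree of combined leverage = contribution ÷ (EBIT − I) = €33,463,500.10 ÷ €19,597,669.10 = 1.7075.
EPS therefore changes by 1.7075 × (-20.1%) = -34.3%.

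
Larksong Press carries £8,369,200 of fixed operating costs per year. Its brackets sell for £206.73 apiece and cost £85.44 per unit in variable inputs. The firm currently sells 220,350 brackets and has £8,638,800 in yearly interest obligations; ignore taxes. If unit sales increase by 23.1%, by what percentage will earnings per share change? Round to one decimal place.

+63.5%

Contribution at this volume is 220,350 × £121.29 = £26,726,251.50.
Subtracting fixed costs: EBIT = £26,726,251.50 − £8,369,200 = £18,357,051.50.
After interest of £8,638,800.00, pre-tax earnings = £9,718,251.50.
Degree of combined leverage = contribution ÷ (EBIT − I) = £26,726,251.50 ÷ £9,718,251.50 = 2.7501.
EPS therefore changes by 2.7501 × (+23.1%) = +63.5%.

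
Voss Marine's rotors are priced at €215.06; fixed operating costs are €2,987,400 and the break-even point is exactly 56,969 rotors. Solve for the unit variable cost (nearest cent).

€162.62

Contribution per unit must be FC / Q = €2,987,400 / 56,969 = €52.4390.
Hence VC = price − CM = €215.06 − €52.4390 = €162.62.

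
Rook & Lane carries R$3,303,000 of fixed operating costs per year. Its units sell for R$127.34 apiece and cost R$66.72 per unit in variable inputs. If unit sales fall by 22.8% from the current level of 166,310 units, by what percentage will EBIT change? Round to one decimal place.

Contribution at this volume is 166,310 × R$60.62 = R$10,081,712.20.
EBIT = R$10,081,712.20 − R$3,303,000 = R$6,778,712.20.
Degree of operating leverage = R$10,081,712.20 / R$6,778,712.20 = 1.4873.
%ΔEBIT = DOL × %ΔSales = 1.4873 × -22.8% = -33.9%.

-33.9%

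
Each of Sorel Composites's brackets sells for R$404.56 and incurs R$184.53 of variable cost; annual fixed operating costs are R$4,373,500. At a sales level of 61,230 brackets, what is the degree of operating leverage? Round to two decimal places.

1.48

At 61,230 units, contribution = 61,230 × R$220.03 = R$13,472,436.90.
Operating income = contribution − fixed costs = R$13,472,436.90 − R$4,373,500 = R$9,098,936.90.
So DOL = total CM / EBIT = R$13,472,436.90 / R$9,098,936.90 = 1.4807.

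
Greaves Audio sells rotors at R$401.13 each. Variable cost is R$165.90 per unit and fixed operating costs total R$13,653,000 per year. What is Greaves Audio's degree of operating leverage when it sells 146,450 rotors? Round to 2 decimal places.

At 146,450 units, contribution = 146,450 × R$235.23 = R$34,449,433.50.
Operating income = contribution − fixed costs = R$34,449,433.50 − R$13,653,000 = R$20,796,433.50.
So DOL = total CM / EBIT = R$34,449,433.50 / R$20,796,433.50 = 1.6565.

1.66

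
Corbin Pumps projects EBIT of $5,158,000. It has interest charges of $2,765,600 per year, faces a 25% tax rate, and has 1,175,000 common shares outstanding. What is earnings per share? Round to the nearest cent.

$1.53

Pre-tax income = $5,158,000 − $2,765,600.00 = $2,392,400.00.
After tax at 25%: net income = $2,392,400.00 × 0.75 = $1,794,300.00.
EPS = $1,794,300.00 ÷ 1,175,000 = $1.53.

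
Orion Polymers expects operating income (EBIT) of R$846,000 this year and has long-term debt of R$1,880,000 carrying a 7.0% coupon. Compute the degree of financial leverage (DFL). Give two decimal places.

1.18

Interest = R$131,600.00.
DFL = EBIT ÷ (EBIT − I) = R$846,000 ÷ (R$846,000 − R$131,600.00) = R$846,000 ÷ R$714,400.00 = 1.1842.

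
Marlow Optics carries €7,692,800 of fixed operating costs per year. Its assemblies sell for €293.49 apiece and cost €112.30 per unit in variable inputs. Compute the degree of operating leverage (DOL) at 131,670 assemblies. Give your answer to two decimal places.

At 131,670 units, contribution = 131,670 × €181.19 = €23,857,287.30.
Operating income = contribution − fixed costs = €23,857,287.30 − €7,692,800 = €16,164,487.30.
Degree of operating leverage = €23,857,287.30 / €16,164,487.30 = 1.4759.

1.48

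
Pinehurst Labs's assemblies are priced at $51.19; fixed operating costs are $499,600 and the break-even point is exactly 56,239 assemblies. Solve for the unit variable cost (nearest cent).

Contribution per unit must be FC / Q = $499,600 / 56,239 = $8.8835.
Hence VC = price − CM = $51.19 − $8.8835 = $42.31.

$42.31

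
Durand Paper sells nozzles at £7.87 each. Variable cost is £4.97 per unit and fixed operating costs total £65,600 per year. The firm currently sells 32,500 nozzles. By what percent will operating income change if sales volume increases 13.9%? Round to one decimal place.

+45.7%

At 32,500 units, contribution = 32,500 × £2.90 = £94,250.00.
Operating income = contribution − fixed costs = £94,250.00 − £65,600 = £28,650.00.
So DOL = total CM / EBIT = £94,250.00 / £28,650.00 = 3.2897.
Operating income changes by 3.2897 × +13.9% = +45.7%.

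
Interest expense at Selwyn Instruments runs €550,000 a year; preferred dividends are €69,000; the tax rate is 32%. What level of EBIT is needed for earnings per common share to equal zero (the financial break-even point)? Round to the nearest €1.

€651,471

Preferred dividends are paid after tax, so their pre-tax equivalent is €69,000 ÷ (1 − 0.32) = €101,470.59.
Financial break-even EBIT = interest + D_p ÷ (1 − t) = €550,000 + €101,470.59 = €651,470.59.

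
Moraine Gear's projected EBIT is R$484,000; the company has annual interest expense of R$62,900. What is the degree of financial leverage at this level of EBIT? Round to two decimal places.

1.15

Annual interest charges come to R$62,900.00.
Degree of financial leverage = EBIT / (EBIT − interest) = R$484,000 / R$421,100.00 = 1.1494.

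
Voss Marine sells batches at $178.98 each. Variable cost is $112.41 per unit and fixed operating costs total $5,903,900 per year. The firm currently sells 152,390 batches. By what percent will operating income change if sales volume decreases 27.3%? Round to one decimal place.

-65.3%

At 152,390 units, contribution = 152,390 × $66.57 = $10,144,602.30.
Subtracting fixed costs: EBIT = $10,144,602.30 − $5,903,900 = $4,240,702.30.
So DOL = total CM / EBIT = $10,144,602.30 / $4,240,702.30 = 2.3922.
So EBIT moves 2.3922 × (-27.3%) = -65.3%.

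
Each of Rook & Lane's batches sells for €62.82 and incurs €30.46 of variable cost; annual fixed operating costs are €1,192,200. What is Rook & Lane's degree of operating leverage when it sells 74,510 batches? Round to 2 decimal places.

1.98

At 74,510 units, contribution = 74,510 × €32.36 = €2,411,143.60.
Subtracting fixed costs: EBIT = €2,411,143.60 − €1,192,200 = €1,218,943.60.
Degree of operating leverage = €2,411,143.60 / €1,218,943.60 = 1.9781.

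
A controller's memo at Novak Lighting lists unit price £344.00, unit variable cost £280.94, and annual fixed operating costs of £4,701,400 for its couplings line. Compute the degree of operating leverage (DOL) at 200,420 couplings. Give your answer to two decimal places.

Total contribution margin = 200,420 × £63.06 = £12,638,485.20.
Operating income = contribution − fixed costs = £12,638,485.20 − £4,701,400 = £7,937,085.20.
Degree of operating leverage = £12,638,485.20 / £7,937,085.20 = 1.5923.

1.59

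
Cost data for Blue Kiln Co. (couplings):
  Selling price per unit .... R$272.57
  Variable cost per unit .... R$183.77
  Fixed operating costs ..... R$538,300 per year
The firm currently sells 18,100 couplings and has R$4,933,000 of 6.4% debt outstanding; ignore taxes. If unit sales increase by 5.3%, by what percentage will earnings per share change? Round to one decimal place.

Contribution at this volume is 18,100 × R$88.80 = R$1,607,280.00.
Subtracting fixed costs: EBIT = R$1,607,280.00 − R$538,300 = R$1,068,980.00.
After interest of R$315,712.00, pre-tax earnings = R$753,268.00.
DCL = total CM / (EBIT − I) = R$1,607,280.00 / R$753,268.00 = 2.1337.
EPS therefore changes by 2.1337 × (+5.3%) = +11.3%.

+11.3%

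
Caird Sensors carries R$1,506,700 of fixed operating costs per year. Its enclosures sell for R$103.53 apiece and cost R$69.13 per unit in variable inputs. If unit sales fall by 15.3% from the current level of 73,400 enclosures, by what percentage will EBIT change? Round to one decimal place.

-37.9%

Total contribution margin = 73,400 × R$34.40 = R$2,524,960.00.
EBIT = R$2,524,960.00 − R$1,506,700 = R$1,018,260.00.
Degree of operating leverage = R$2,524,960.00 / R$1,018,260.00 = 2.4797.
Operating income changes by 2.4797 × -15.3% = -37.9%.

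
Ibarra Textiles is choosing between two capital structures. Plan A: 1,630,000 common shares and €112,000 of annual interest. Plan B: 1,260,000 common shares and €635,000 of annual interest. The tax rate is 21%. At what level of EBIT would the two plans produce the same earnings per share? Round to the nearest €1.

At indifference, (EBIT − 112,000)(1 − t)/1,630,000 = (EBIT − 635,000)(1 − t)/1,260,000.
The (1 − t) factor cancels: (EBIT − 112,000) × 1,260,000 = (EBIT − 635,000) × 1,630,000.
EBIT × (1,630,000 − 1,260,000) = 635,000 × 1,630,000 − 112,000 × 1,260,000 = 893,930,000,000, so EBIT = 893,930,000,000 ÷ 370,000 = 2,416,027.03.

€2,416,027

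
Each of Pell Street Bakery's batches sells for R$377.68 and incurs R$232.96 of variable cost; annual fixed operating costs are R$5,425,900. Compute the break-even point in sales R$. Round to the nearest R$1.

Contribution margin per unit = R$377.68 − R$232.96 = R$144.72, a CM ratio of R$144.72 ÷ R$377.68 = 0.3832.
Break-even sales = FC ÷ CM ratio = R$5,425,900 × R$377.68 / R$144.72 = R$14,160,129.

R$14,160,129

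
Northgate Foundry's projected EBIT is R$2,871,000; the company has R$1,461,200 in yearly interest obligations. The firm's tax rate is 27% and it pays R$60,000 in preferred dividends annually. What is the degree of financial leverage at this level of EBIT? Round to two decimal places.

Interest = R$1,461,200.00.
Pre-tax preferred-dividend burden = R$60,000 ÷ (1 − 0.27) = R$82,191.78.
DFL = EBIT ÷ [EBIT − I − D_p/(1−t)] = R$2,871,000 ÷ [R$2,871,000 − R$1,461,200.00 − R$82,191.78] = R$2,871,000 ÷ R$1,327,608.22 = 2.1625.

2.16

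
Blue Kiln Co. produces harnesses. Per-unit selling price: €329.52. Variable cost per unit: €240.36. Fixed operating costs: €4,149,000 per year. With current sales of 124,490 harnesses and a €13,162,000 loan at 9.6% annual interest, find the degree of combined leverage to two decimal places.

1.95

At 124,490 units, contribution = 124,490 × €89.16 = €11,099,528.40.
Subtracting fixed costs: EBIT = €11,099,528.40 − €4,149,000 = €6,950,528.40. Interest = €1,263,552.00.
DOL = €11,099,528.40 ÷ €6,950,528.40 = 1.5969; DFL = €6,950,528.40 ÷ €5,686,976.40 = 1.2222.
DCL = DOL × DFL = 1.5969 × 1.2222 = 1.9517.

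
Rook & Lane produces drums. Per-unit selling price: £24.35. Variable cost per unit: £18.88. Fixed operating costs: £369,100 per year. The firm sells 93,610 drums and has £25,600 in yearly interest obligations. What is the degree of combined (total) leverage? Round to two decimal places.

Total contribution margin = 93,610 × £5.47 = £512,046.70.
Subtracting fixed costs: EBIT = £512,046.70 − £369,100 = £142,946.70. Interest = £25,600.00, so EBIT − I = £117,346.70.
DCL = contribution ÷ (EBIT − I) = £512,046.70 ÷ £117,346.70 = 4.3635.

4.36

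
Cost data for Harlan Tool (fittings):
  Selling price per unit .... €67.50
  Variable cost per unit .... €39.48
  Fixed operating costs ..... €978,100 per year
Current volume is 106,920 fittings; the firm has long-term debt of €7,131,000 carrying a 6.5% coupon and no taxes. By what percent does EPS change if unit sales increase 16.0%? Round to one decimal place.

At 106,920 units, contribution = 106,920 × €28.02 = €2,995,898.40.
EBIT = €2,995,898.40 − €978,100 = €2,017,798.40.
After interest of €463,515.00, pre-tax earnings = €1,554,283.40.
Degree of combined leverage = contribution ÷ (EBIT − I) = €2,995,898.40 ÷ €1,554,283.40 = 1.9275.
%ΔEPS = DCL × %ΔSales = 1.9275 × +16.0% = +30.8%.

+30.8%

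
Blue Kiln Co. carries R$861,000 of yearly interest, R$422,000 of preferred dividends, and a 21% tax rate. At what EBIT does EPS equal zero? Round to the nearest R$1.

R$1,395,177

Grossing the preferred dividend up to pre-tax terms: R$422,000 / (1 − 0.21) = R$534,177.22.
Financial break-even EBIT = interest + D_p ÷ (1 − t) = R$861,000 + R$534,177.22 = R$1,395,177.22.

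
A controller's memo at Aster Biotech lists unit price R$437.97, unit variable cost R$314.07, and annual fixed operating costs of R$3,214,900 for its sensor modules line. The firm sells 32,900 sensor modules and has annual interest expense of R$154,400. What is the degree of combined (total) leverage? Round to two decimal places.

At 32,900 units, contribution = 32,900 × R$123.90 = R$4,076,310.00.
Operating income = contribution − fixed costs = R$4,076,310.00 − R$3,214,900 = R$861,410.00. Interest = R$154,400.00.
DOL = R$4,076,310.00 ÷ R$861,410.00 = 4.7321; DFL = R$861,410.00 ÷ R$707,010.00 = 1.2184.
DCL = DOL × DFL = 4.7321 × 1.2184 = 5.7656.

5.77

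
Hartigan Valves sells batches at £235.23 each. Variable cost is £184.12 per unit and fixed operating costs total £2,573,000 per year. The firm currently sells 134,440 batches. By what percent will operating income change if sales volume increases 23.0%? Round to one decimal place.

Total contribution margin = 134,440 × £51.11 = £6,871,228.40.
EBIT = £6,871,228.40 − £2,573,000 = £4,298,228.40.
DOL = contribution ÷ EBIT = £6,871,228.40 ÷ £4,298,228.40 = 1.5986.
So EBIT moves 1.5986 × (+23.0%) = +36.8%.

+36.8%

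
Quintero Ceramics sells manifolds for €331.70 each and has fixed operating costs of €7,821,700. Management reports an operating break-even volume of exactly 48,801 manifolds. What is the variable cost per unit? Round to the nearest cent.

At break-even, FC = Q × (P − VC), so P − VC = €7,821,700 ÷ 48,801 = €160.2775.
Hence VC = price − CM = €331.70 − €160.2775 = €171.42.

€171.42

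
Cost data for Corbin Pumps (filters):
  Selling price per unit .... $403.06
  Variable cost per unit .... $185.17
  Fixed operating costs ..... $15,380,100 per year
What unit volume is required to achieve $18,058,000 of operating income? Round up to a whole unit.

153,464 filters

Each unit contributes $403.06 − $185.17 = $217.89.
Required volume = (fixed costs + target profit) ÷ CM = ($15,380,100 + $18,058,000) ÷ $217.89 = 153,463.22, so 153,464 filters.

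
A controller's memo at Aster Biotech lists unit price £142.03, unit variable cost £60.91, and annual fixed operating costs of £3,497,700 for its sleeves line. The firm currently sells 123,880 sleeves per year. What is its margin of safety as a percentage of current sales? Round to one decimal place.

Contribution margin per unit = £142.03 − £60.91 = £81.12. Break-even units = £3,497,700 ÷ £81.12 = 43,117.60; break-even revenue = 43,117.60 × £142.03 = £6,123,993.23.
Current sales = 123,880 × £142.03 = £17,594,676.40.
Margin of safety = (£17,594,676.40 − £6,123,993.23) ÷ £17,594,676.40 = 65.2%.

65.2%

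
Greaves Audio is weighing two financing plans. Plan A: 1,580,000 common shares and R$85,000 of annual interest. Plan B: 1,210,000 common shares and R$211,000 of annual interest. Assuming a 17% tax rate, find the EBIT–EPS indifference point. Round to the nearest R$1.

R$623,054

Set EPS_A = EPS_B: (EBIT − R$85,000)(1 − 0.17) ÷ 1,580,000 = (EBIT − R$211,000)(1 − 0.17) ÷ 1,210,000.
The (1 − t) factor cancels: (EBIT − 85,000) × 1,210,000 = (EBIT − 211,000) × 1,580,000.
EBIT × (1,580,000 − 1,210,000) = 211,000 × 1,580,000 − 85,000 × 1,210,000 = 230,530,000,000, so EBIT = 230,530,000,000 ÷ 370,000 = 623,054.05.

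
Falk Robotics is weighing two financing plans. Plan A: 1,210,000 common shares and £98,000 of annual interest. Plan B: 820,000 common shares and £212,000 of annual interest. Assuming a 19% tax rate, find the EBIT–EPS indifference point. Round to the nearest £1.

£451,692

Set EPS_A = EPS_B: (EBIT − £98,000)(1 − 0.19) ÷ 1,210,000 = (EBIT − £212,000)(1 − 0.19) ÷ 820,000.
Cancelling (1 − t) and cross-multiplying: 820,000·(EBIT − 98,000) = 1,210,000·(EBIT − 212,000).
EBIT × (1,210,000 − 820,000) = 212,000 × 1,210,000 − 98,000 × 820,000 = 176,160,000,000, so EBIT = 176,160,000,000 ÷ 390,000 = 451,692.31.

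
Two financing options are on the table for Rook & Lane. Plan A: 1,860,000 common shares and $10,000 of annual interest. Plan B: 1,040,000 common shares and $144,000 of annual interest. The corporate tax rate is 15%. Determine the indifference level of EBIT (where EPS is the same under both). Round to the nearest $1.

At indifference, (EBIT − 10,000)(1 − t)/1,860,000 = (EBIT − 144,000)(1 − t)/1,040,000.
The (1 − t) factor cancels: (EBIT − 10,000) × 1,040,000 = (EBIT − 144,000) × 1,860,000.
Solving, EBIT = (144,000·1,860,000 − 10,000·1,040,000) / (1,860,000 − 1,040,000) = 257,440,000,000 / 820,000 = 313,951.22.

$313,951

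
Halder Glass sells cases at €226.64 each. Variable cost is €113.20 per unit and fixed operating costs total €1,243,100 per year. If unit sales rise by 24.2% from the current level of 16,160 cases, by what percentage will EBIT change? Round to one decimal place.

Contribution at this volume is 16,160 × €113.44 = €1,833,190.40.
EBIT = €1,833,190.40 − €1,243,100 = €590,090.40.
DOL = contribution ÷ EBIT = €1,833,190.40 ÷ €590,090.40 = 3.1066.
So EBIT moves 3.1066 × (+24.2%) = +75.2%.

+75.2%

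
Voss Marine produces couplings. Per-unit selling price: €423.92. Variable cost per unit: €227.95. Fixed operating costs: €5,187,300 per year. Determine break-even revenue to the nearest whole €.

Contribution margin per unit = €423.92 − €227.95 = €195.97, a CM ratio of €195.97 ÷ €423.92 = 0.4623.
Break-even revenue = fixed costs × price ÷ CM = €5,187,300 × €423.92 ÷ €195.97 = €11,221,106.

€11,221,106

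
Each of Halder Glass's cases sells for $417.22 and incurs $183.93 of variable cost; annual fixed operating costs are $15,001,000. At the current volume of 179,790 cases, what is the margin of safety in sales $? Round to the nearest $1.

$48,183,928

Unit CM = price − variable cost = $417.22 − $183.93 = $233.29. Break-even units = $15,001,000 ÷ $233.29 = 64,301.94; break-even revenue = 64,301.94 × $417.22 = $26,828,056.15.
Current sales = 179,790 × $417.22 = $75,011,983.80.
Margin of safety = $75,011,983.80 − $26,828,056.15 = $48,183,928.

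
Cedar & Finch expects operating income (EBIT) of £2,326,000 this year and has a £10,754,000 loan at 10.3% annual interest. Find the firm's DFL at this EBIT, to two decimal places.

1.91

Interest = £1,107,662.00.
DFL = EBIT ÷ (EBIT − I) = £2,326,000 ÷ (£2,326,000 − £1,107,662.00) = £2,326,000 ÷ £1,218,338.00 = 1.9092.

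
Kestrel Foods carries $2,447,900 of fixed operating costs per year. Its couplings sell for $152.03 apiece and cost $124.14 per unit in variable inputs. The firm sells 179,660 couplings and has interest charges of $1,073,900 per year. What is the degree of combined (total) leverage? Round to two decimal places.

At 179,660 units, contribution = 179,660 × $27.89 = $5,010,717.40.
Subtracting fixed costs: EBIT = $5,010,717.40 − $2,447,900 = $2,562,817.40. Interest = $1,073,900.00.
DOL = $5,010,717.40 ÷ $2,562,817.40 = 1.9552; DFL = $2,562,817.40 ÷ $1,488,917.40 = 1.7213.
DCL = DOL × DFL = 1.9552 × 1.7213 = 3.3655.

3.37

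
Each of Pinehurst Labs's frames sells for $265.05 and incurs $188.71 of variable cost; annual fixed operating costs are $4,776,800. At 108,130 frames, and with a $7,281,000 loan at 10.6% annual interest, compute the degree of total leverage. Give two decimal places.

3.05

At 108,130 units, contribution = 108,130 × $76.34 = $8,254,644.20.
Operating income = contribution − fixed costs = $8,254,644.20 − $4,776,800 = $3,477,844.20. Interest = $771,786.00.
DOL = $8,254,644.20 ÷ $3,477,844.20 = 2.3735; DFL = $3,477,844.20 ÷ $2,706,058.20 = 1.2852.
Combined leverage = 2.3735 × 1.2852 = 3.0504.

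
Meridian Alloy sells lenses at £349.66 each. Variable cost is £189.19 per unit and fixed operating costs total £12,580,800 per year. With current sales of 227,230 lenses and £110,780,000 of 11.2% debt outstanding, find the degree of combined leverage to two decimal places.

3.18

Total contribution margin = 227,230 × £160.47 = £36,463,598.10.
Operating income = contribution − fixed costs = £36,463,598.10 − £12,580,800 = £23,882,798.10. Interest = £12,407,360.00.
DOL = £36,463,598.10 ÷ £23,882,798.10 = 1.5268; DFL = £23,882,798.10 ÷ £11,475,438.10 = 2.0812.
Combined leverage = 1.5268 × 2.0812 = 3.1776.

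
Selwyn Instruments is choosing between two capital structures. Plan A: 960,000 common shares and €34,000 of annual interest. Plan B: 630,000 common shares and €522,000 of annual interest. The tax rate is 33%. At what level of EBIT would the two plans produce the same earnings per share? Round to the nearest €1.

€1,453,636

At indifference, (EBIT − 34,000)(1 − t)/960,000 = (EBIT − 522,000)(1 − t)/630,000.
Cancelling (1 − t) and cross-multiplying: 630,000·(EBIT − 34,000) = 960,000·(EBIT − 522,000).
EBIT × (960,000 − 630,000) = 522,000 × 960,000 − 34,000 × 630,000 = 479,700,000,000, so EBIT = 479,700,000,000 ÷ 330,000 = 1,453,636.36.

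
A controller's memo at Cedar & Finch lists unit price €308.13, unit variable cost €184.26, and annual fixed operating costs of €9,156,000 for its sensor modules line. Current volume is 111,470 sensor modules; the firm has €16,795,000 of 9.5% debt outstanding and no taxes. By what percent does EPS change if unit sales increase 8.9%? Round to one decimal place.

Contribution at this volume is 111,470 × €123.87 = €13,807,788.90.
Operating income = contribution − fixed costs = €13,807,788.90 − €9,156,000 = €4,651,788.90.
After interest of €1,595,525.00, pre-tax earnings = €3,056,263.90.
DCL = total CM / (EBIT − I) = €13,807,788.90 / €3,056,263.90 = 4.5179.
%ΔEPS = DCL × %ΔSales = 4.5179 × +8.9% = +40.2%.

+40.2%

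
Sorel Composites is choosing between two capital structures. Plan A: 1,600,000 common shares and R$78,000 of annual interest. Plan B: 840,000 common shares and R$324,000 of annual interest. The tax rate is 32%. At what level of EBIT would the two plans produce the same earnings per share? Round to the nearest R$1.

R$595,895

At indifference, (EBIT − 78,000)(1 − t)/1,600,000 = (EBIT − 324,000)(1 − t)/840,000.
The (1 − t) factor cancels: (EBIT − 78,000) × 840,000 = (EBIT − 324,000) × 1,600,000.
EBIT × (1,600,000 − 840,000) = 324,000 × 1,600,000 − 78,000 × 840,000 = 452,880,000,000, so EBIT = 452,880,000,000 ÷ 760,000 = 595,894.74.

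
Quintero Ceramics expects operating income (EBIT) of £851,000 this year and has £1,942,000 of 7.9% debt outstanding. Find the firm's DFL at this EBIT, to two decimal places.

1.22

Annual interest charges come to £153,418.00.
Degree of financial leverage = EBIT / (EBIT − interest) = £851,000 / £697,582.00 = 1.2199.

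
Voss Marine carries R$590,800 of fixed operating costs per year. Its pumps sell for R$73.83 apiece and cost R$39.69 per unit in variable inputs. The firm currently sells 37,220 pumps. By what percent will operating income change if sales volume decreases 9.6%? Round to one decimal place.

Total contribution margin = 37,220 × R$34.14 = R$1,270,690.80.
EBIT = R$1,270,690.80 − R$590,800 = R$679,890.80.
Degree of operating leverage = R$1,270,690.80 / R$679,890.80 = 1.8690.
Operating income changes by 1.8690 × -9.6% = -17.9%.

-17.9%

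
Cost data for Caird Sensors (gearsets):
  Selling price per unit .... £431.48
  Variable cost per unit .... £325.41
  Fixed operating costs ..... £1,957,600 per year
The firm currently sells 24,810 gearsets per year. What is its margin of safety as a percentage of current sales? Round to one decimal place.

25.6%

Contribution margin per unit = £431.48 − £325.41 = £106.07. Break-even units = £1,957,600 ÷ £106.07 = 18,455.74; break-even revenue = 18,455.74 × £431.48 = £7,963,281.30.
Actual sales revenue = 24,810 × £431.48 = £10,705,018.80.
Margin of safety = (£10,705,018.80 − £7,963,281.30) ÷ £10,705,018.80 = 25.6%.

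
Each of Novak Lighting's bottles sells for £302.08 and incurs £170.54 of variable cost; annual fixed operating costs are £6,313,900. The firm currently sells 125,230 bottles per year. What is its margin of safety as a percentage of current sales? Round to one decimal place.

61.7%

Unit CM = price − variable cost = £302.08 − £170.54 = £131.54. Break-even units = £6,313,900 ÷ £131.54 = 47,999.85; break-even revenue = 47,999.85 × £302.08 = £14,499,794.07.
Current sales = 125,230 × £302.08 = £37,829,478.40.
Margin of safety = (£37,829,478.40 − £14,499,794.07) ÷ £37,829,478.40 = 61.7%.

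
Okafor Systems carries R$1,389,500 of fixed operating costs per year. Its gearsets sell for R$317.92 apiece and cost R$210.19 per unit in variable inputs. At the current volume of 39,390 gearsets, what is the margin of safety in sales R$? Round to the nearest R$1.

Unit CM = price − variable cost = R$317.92 − R$210.19 = R$107.73. Break-even units = R$1,389,500 ÷ R$107.73 = 12,897.99; break-even revenue = 12,897.99 × R$317.92 = R$4,100,527.62.
Actual sales revenue = 39,390 × R$317.92 = R$12,522,868.80.
Margin of safety = R$12,522,868.80 − R$4,100,527.62 = R$8,422,341.

R$8,422,341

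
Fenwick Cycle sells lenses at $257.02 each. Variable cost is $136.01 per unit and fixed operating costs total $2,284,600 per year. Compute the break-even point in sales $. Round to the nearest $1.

CM per unit = $257.02 − $136.01 = $121.01; CM ratio = $121.01 / $257.02 = 0.4708.
Break-even revenue = fixed costs × price ÷ CM = $2,284,600 × $257.02 ÷ $121.01 = $4,852,391.

$4,852,391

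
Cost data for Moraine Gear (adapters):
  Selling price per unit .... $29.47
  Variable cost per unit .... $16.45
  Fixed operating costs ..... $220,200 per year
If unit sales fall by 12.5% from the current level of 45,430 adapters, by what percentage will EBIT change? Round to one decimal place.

-19.9%

Total contribution margin = 45,430 × $13.02 = $591,498.60.
EBIT = $591,498.60 − $220,200 = $371,298.60.
So DOL = total CM / EBIT = $591,498.60 / $371,298.60 = 1.5931.
%ΔEBIT = DOL × %ΔSales = 1.5931 × -12.5% = -19.9%.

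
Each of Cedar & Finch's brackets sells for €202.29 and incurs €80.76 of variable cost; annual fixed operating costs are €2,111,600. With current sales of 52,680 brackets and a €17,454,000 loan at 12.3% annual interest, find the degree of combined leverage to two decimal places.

2.99

Total contribution margin = 52,680 × €121.53 = €6,402,200.40.
Subtracting fixed costs: EBIT = €6,402,200.40 − €2,111,600 = €4,290,600.40. Interest = €2,146,842.00.
DOL = €6,402,200.40 ÷ €4,290,600.40 = 1.4921; DFL = €4,290,600.40 ÷ €2,143,758.40 = 2.0014.
DCL = DOL × DFL = 1.4921 × 2.0014 = 2.9863.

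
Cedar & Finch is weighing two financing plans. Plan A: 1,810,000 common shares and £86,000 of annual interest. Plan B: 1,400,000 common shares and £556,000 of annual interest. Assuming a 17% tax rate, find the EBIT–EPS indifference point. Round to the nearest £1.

Set EPS_A = EPS_B: (EBIT − £86,000)(1 − 0.17) ÷ 1,810,000 = (EBIT − £556,000)(1 − 0.17) ÷ 1,400,000.
The (1 − t) factor cancels: (EBIT − 86,000) × 1,400,000 = (EBIT − 556,000) × 1,810,000.
Solving, EBIT = (556,000·1,810,000 − 86,000·1,400,000) / (1,810,000 − 1,400,000) = 885,960,000,000 / 410,000 = 2,160,878.05.

£2,160,878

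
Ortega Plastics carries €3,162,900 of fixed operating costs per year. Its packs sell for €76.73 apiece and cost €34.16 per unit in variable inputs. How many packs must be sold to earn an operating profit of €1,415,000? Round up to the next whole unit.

107,539 packs

Each unit contributes €76.73 − €34.16 = €42.57.
Units = (FC + target) / CM = (€3,162,900 + €1,415,000) / €42.57 = 107,538.17, so 107,539 packs.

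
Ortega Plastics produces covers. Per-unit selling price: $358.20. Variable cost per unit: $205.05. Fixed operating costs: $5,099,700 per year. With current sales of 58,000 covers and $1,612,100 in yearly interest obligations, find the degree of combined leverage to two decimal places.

4.09

Contribution at this volume is 58,000 × $153.15 = $8,882,700.00.
Operating income = contribution − fixed costs = $8,882,700.00 − $5,099,700 = $3,783,000.00. Interest = $1,612,100.00, so EBIT − I = $2,170,900.00.
DCL = contribution ÷ (EBIT − I) = $8,882,700.00 ÷ $2,170,900.00 = 4.0917.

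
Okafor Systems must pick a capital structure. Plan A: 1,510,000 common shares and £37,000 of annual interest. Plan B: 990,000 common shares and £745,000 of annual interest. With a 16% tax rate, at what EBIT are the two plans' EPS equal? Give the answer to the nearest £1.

£2,092,923

Set EPS_A = EPS_B: (EBIT − £37,000)(1 − 0.16) ÷ 1,510,000 = (EBIT − £745,000)(1 − 0.16) ÷ 990,000.
The (1 − t) factor cancels: (EBIT − 37,000) × 990,000 = (EBIT − 745,000) × 1,510,000.
Solving, EBIT = (745,000·1,510,000 − 37,000·990,000) / (1,510,000 − 990,000) = 1,088,320,000,000 / 520,000 = 2,092,923.08.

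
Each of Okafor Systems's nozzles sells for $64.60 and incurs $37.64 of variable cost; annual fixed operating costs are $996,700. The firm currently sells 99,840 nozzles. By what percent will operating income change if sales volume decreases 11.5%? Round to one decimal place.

At 99,840 units, contribution = 99,840 × $26.96 = $2,691,686.40.
EBIT = $2,691,686.40 − $996,700 = $1,694,986.40.
Degree of operating leverage = $2,691,686.40 / $1,694,986.40 = 1.5880.
%ΔEBIT = DOL × %ΔSales = 1.5880 × -11.5% = -18.3%.

-18.3%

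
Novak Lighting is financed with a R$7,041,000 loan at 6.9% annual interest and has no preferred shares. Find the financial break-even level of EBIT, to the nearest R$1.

Annual interest = 6.9% × R$7,041,000 = R$485,829.00.
Without preferred stock the financial break-even is simply EBIT = interest = R$485,829.00.

R$485,829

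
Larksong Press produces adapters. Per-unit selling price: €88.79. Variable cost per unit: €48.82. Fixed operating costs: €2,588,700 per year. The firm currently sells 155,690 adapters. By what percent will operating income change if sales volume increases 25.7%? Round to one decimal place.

+44.0%

At 155,690 units, contribution = 155,690 × €39.97 = €6,222,929.30.
EBIT = €6,222,929.30 − €2,588,700 = €3,634,229.30.
DOL = contribution ÷ EBIT = €6,222,929.30 ÷ €3,634,229.30 = 1.7123.
Operating income changes by 1.7123 × +25.7% = +44.0%.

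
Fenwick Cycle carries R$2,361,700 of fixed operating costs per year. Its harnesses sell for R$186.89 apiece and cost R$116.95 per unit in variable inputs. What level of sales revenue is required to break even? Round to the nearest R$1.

R$6,310,811

Contribution margin per unit = R$186.89 − R$116.95 = R$69.94, a CM ratio of R$69.94 ÷ R$186.89 = 0.3742.
Break-even revenue = fixed costs × price ÷ CM = R$2,361,700 × R$186.89 ÷ R$69.94 = R$6,310,811.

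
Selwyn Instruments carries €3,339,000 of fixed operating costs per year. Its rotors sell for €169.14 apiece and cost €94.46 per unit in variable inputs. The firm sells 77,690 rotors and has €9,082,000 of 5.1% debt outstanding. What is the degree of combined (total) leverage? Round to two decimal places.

2.90

At 77,690 units, contribution = 77,690 × €74.68 = €5,801,889.20.
EBIT = €5,801,889.20 − €3,339,000 = €2,462,889.20. Interest = €463,182.00, so EBIT − I = €1,999,707.20.
DCL = contribution ÷ (EBIT − I) = €5,801,889.20 ÷ €1,999,707.20 = 2.9014.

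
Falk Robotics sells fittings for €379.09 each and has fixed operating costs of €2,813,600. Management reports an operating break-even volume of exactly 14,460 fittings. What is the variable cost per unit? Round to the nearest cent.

Contribution per unit must be FC / Q = €2,813,600 / 14,460 = €194.5781.
Variable cost per unit = €379.09 − €194.5781 = €184.51.

€184.51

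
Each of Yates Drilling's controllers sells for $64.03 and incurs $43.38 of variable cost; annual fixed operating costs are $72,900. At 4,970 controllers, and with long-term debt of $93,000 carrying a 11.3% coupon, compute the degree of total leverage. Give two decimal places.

5.34

Contribution at this volume is 4,970 × $20.65 = $102,630.50.
EBIT = $102,630.50 − $72,900 = $29,730.50. Interest = $10,509.00, so EBIT − I = $19,221.50.
DCL = contribution ÷ (EBIT − I) = $102,630.50 ÷ $19,221.50 = 5.3394.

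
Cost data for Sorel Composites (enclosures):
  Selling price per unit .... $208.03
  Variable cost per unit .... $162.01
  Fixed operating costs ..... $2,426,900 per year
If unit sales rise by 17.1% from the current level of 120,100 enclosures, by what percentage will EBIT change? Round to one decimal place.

Contribution at this volume is 120,100 × $46.02 = $5,527,002.00.
EBIT = $5,527,002.00 − $2,426,900 = $3,100,102.00.
So DOL = total CM / EBIT = $5,527,002.00 / $3,100,102.00 = 1.7828.
So EBIT moves 1.7828 × (+17.1%) = +30.5%.

+30.5%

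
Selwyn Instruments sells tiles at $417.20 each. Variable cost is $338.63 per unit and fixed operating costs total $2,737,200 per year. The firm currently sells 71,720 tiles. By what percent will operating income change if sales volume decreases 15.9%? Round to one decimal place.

-30.9%

Total contribution margin = 71,720 × $78.57 = $5,635,040.40.
Operating income = contribution − fixed costs = $5,635,040.40 − $2,737,200 = $2,897,840.40.
So DOL = total CM / EBIT = $5,635,040.40 / $2,897,840.40 = 1.9446.
Operating income changes by 1.9446 × -15.9% = -30.9%.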